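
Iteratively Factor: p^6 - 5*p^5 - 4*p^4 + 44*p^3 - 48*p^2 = (p)*(p^5 - 5*p^4 - 4*p^3 + 44*p^2 - 48*p) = p*(p - 2)*(p^4 - 3*p^3 - 10*p^2 + 24*p) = p*(p - 2)*(p + 3)*(p^3 - 6*p^2 + 8*p) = p^2*(p - 2)*(p + 3)*(p^2 - 6*p + 8) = p^2*(p - 2)^2*(p + 3)*(p - 4)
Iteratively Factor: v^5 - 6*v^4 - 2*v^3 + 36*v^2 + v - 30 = (v + 2)*(v^4 - 8*v^3 + 14*v^2 + 8*v - 15) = (v - 1)*(v + 2)*(v^3 - 7*v^2 + 7*v + 15) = (v - 5)*(v - 1)*(v + 2)*(v^2 - 2*v - 3) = (v - 5)*(v - 3)*(v - 1)*(v + 2)*(v + 1)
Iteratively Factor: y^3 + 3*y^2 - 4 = (y + 2)*(y^2 + y - 2) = (y - 1)*(y + 2)*(y + 2)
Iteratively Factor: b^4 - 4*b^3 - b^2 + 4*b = (b - 1)*(b^3 - 3*b^2 - 4*b) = (b - 4)*(b - 1)*(b^2 + b) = (b - 4)*(b - 1)*(b + 1)*(b)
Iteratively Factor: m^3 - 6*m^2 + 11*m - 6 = (m - 1)*(m^2 - 5*m + 6) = (m - 3)*(m - 1)*(m - 2)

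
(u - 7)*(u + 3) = u^2 - 4*u - 21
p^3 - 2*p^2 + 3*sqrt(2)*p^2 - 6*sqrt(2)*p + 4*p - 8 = (p - 2)*(p + sqrt(2))*(p + 2*sqrt(2))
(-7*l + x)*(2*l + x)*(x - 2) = -14*l^2*x + 28*l^2 - 5*l*x^2 + 10*l*x + x^3 - 2*x^2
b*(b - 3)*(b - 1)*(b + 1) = b^4 - 3*b^3 - b^2 + 3*b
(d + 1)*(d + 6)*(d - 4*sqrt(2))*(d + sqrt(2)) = d^4 - 3*sqrt(2)*d^3 + 7*d^3 - 21*sqrt(2)*d^2 - 2*d^2 - 56*d - 18*sqrt(2)*d - 48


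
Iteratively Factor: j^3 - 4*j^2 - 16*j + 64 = (j + 4)*(j^2 - 8*j + 16) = (j - 4)*(j + 4)*(j - 4)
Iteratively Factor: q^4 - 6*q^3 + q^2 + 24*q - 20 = (q - 2)*(q^3 - 4*q^2 - 7*q + 10) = (q - 2)*(q - 1)*(q^2 - 3*q - 10) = (q - 2)*(q - 1)*(q + 2)*(q - 5)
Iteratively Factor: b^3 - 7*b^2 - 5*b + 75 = (b - 5)*(b^2 - 2*b - 15) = (b - 5)^2*(b + 3)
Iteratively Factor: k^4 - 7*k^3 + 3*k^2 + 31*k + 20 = (k - 5)*(k^3 - 2*k^2 - 7*k - 4) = (k - 5)*(k + 1)*(k^2 - 3*k - 4) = (k - 5)*(k - 4)*(k + 1)*(k + 1)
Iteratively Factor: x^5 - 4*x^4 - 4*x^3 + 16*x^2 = (x - 4)*(x^4 - 4*x^2) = x*(x - 4)*(x^3 - 4*x) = x*(x - 4)*(x + 2)*(x^2 - 2*x) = x*(x - 4)*(x - 2)*(x + 2)*(x)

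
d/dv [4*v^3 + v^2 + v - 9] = 12*v^2 + 2*v + 1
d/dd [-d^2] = -2*d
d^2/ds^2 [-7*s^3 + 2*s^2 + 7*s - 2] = 4 - 42*s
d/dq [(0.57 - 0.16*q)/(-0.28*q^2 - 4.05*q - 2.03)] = (-0.0448*q^2 + 0.3192*q + 2.6333)/(0.0784*q^4 + 2.268*q^3 + 17.5393*q^2 + 16.443*q + 4.1209)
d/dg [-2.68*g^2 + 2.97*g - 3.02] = 2.97 - 5.36*g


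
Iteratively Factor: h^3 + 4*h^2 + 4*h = (h + 2)*(h^2 + 2*h) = h*(h + 2)*(h + 2)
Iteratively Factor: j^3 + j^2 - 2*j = (j)*(j^2 + j - 2) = j*(j - 1)*(j + 2)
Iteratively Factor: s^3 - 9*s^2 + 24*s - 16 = (s - 4)*(s^2 - 5*s + 4) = (s - 4)^2*(s - 1)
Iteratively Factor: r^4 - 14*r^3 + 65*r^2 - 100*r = (r - 5)*(r^3 - 9*r^2 + 20*r) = (r - 5)^2*(r^2 - 4*r) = (r - 5)^2*(r - 4)*(r)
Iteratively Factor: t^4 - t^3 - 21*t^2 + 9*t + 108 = (t + 3)*(t^3 - 4*t^2 - 9*t + 36) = (t + 3)^2*(t^2 - 7*t + 12) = (t - 4)*(t + 3)^2*(t - 3)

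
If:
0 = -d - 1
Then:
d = -1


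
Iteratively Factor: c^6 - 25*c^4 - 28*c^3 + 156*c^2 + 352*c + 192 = (c + 3)*(c^5 - 3*c^4 - 16*c^3 + 20*c^2 + 96*c + 64) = (c + 2)*(c + 3)*(c^4 - 5*c^3 - 6*c^2 + 32*c + 32) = (c - 4)*(c + 2)*(c + 3)*(c^3 - c^2 - 10*c - 8) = (c - 4)*(c + 2)^2*(c + 3)*(c^2 - 3*c - 4) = (c - 4)*(c + 1)*(c + 2)^2*(c + 3)*(c - 4)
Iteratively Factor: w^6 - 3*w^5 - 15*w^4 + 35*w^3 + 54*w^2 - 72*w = (w + 2)*(w^5 - 5*w^4 - 5*w^3 + 45*w^2 - 36*w) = (w - 3)*(w + 2)*(w^4 - 2*w^3 - 11*w^2 + 12*w) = (w - 3)*(w - 1)*(w + 2)*(w^3 - w^2 - 12*w) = w*(w - 3)*(w - 1)*(w + 2)*(w^2 - w - 12) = w*(w - 3)*(w - 1)*(w + 2)*(w + 3)*(w - 4)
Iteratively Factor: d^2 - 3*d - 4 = (d + 1)*(d - 4)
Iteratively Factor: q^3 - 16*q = (q + 4)*(q^2 - 4*q) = (q - 4)*(q + 4)*(q)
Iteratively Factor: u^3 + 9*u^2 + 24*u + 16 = (u + 4)*(u^2 + 5*u + 4) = (u + 1)*(u + 4)*(u + 4)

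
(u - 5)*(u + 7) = u^2 + 2*u - 35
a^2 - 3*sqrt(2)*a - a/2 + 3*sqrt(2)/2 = (a - 1/2)*(a - 3*sqrt(2))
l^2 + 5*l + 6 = (l + 2)*(l + 3)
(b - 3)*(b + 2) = b^2 - b - 6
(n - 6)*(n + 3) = n^2 - 3*n - 18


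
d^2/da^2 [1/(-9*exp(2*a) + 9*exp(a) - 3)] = (-6*(2*exp(a) - 1)^2*exp(a) + (4*exp(a) - 1)*(3*exp(2*a) - 3*exp(a) + 1))*exp(a)/(3*exp(2*a) - 3*exp(a) + 1)^3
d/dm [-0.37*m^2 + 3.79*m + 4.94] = 3.79 - 0.74*m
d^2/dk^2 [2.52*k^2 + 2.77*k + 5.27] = 5.04000000000000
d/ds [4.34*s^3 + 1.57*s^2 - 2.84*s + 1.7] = 13.02*s^2 + 3.14*s - 2.84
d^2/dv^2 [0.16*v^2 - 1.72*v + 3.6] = 0.320000000000000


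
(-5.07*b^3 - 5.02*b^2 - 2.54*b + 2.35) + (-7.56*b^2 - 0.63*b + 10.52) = -5.07*b^3 - 12.58*b^2 - 3.17*b + 12.87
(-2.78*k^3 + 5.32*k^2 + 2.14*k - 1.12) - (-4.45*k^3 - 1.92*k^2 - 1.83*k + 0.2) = 1.67*k^3 + 7.24*k^2 + 3.97*k - 1.32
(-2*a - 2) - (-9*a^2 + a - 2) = 9*a^2 - 3*a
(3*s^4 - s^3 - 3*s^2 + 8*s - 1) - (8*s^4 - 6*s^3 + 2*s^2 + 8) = -5*s^4 + 5*s^3 - 5*s^2 + 8*s - 9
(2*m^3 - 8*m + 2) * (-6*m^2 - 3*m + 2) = -12*m^5 - 6*m^4 + 52*m^3 + 12*m^2 - 22*m + 4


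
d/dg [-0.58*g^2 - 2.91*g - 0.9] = -1.16*g - 2.91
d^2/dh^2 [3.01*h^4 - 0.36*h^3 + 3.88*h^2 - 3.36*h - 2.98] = 36.12*h^2 - 2.16*h + 7.76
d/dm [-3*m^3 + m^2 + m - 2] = -9*m^2 + 2*m + 1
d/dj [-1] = 0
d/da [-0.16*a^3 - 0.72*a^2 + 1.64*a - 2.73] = -0.48*a^2 - 1.44*a + 1.64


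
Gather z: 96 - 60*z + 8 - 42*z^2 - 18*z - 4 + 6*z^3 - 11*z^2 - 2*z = 6*z^3 - 53*z^2 - 80*z + 100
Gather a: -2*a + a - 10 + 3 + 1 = -a - 6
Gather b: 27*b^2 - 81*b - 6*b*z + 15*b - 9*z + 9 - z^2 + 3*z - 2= 27*b^2 + b*(-6*z - 66) - z^2 - 6*z + 7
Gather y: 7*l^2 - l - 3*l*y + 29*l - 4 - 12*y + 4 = 7*l^2 + 28*l + y*(-3*l - 12)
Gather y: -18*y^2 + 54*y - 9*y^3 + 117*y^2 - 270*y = -9*y^3 + 99*y^2 - 216*y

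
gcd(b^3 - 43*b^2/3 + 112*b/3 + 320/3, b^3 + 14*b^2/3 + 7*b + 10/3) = b + 5/3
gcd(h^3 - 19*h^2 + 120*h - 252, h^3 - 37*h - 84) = h - 7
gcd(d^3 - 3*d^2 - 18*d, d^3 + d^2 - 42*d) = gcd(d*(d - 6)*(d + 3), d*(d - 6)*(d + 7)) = d^2 - 6*d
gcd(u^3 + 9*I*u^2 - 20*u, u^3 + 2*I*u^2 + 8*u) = u^2 + 4*I*u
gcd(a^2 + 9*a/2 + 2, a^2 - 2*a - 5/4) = a + 1/2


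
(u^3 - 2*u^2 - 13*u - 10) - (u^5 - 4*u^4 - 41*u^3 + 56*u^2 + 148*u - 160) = -u^5 + 4*u^4 + 42*u^3 - 58*u^2 - 161*u + 150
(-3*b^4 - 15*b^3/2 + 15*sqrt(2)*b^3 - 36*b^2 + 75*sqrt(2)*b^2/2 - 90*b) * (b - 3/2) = -3*b^5 - 3*b^4 + 15*sqrt(2)*b^4 - 99*b^3/4 + 15*sqrt(2)*b^3 - 225*sqrt(2)*b^2/4 - 36*b^2 + 135*b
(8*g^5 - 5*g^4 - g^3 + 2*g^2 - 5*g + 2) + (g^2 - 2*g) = 8*g^5 - 5*g^4 - g^3 + 3*g^2 - 7*g + 2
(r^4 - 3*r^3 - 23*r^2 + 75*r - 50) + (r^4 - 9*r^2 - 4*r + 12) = 2*r^4 - 3*r^3 - 32*r^2 + 71*r - 38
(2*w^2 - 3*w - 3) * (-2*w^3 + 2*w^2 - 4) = -4*w^5 + 10*w^4 - 14*w^2 + 12*w + 12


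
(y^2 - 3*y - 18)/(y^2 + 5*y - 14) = (y^2 - 3*y - 18)/(y^2 + 5*y - 14)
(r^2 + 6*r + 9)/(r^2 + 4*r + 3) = (r + 3)/(r + 1)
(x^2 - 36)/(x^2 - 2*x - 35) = (36 - x^2)/(-x^2 + 2*x + 35)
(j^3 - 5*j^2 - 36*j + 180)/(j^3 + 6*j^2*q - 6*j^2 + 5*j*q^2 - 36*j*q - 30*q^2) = (j^2 + j - 30)/(j^2 + 6*j*q + 5*q^2)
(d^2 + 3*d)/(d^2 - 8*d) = (d + 3)/(d - 8)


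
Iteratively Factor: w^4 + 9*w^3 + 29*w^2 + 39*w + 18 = (w + 3)*(w^3 + 6*w^2 + 11*w + 6) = (w + 3)^2*(w^2 + 3*w + 2) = (w + 2)*(w + 3)^2*(w + 1)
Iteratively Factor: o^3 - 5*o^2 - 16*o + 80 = (o - 5)*(o^2 - 16) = (o - 5)*(o - 4)*(o + 4)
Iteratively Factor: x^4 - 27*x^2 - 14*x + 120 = (x - 2)*(x^3 + 2*x^2 - 23*x - 60) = (x - 2)*(x + 4)*(x^2 - 2*x - 15) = (x - 2)*(x + 3)*(x + 4)*(x - 5)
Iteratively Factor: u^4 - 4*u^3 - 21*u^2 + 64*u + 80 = (u - 5)*(u^3 + u^2 - 16*u - 16) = (u - 5)*(u - 4)*(u^2 + 5*u + 4) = (u - 5)*(u - 4)*(u + 1)*(u + 4)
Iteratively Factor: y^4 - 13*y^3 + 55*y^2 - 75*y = (y)*(y^3 - 13*y^2 + 55*y - 75) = y*(y - 5)*(y^2 - 8*y + 15) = y*(y - 5)*(y - 3)*(y - 5)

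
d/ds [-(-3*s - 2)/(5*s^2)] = (-3*s - 4)/(5*s^3)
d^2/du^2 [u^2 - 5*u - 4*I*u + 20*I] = 2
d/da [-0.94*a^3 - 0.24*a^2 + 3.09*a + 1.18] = -2.82*a^2 - 0.48*a + 3.09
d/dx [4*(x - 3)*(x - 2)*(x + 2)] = 12*x^2 - 24*x - 16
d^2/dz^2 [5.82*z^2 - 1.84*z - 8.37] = 11.6400000000000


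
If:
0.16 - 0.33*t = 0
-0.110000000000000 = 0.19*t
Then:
No Solution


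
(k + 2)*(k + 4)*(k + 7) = k^3 + 13*k^2 + 50*k + 56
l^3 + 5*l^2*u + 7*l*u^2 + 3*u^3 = (l + u)^2*(l + 3*u)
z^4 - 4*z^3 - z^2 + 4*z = z*(z - 4)*(z - 1)*(z + 1)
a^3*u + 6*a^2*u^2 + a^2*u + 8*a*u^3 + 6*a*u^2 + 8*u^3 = (a + 2*u)*(a + 4*u)*(a*u + u)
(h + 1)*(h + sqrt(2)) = h^2 + h + sqrt(2)*h + sqrt(2)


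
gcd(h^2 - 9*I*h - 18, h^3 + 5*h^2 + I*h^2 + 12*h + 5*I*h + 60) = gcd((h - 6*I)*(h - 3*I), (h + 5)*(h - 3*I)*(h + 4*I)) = h - 3*I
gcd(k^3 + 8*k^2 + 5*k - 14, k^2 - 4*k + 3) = k - 1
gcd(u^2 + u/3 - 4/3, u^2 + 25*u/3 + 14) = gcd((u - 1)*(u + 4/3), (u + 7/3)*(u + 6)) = 1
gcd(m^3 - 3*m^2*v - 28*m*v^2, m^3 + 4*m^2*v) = m^2 + 4*m*v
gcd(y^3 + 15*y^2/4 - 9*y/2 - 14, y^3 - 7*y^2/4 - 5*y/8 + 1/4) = y - 2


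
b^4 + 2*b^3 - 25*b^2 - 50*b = b*(b - 5)*(b + 2)*(b + 5)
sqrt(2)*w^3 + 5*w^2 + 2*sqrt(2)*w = w*(w + 2*sqrt(2))*(sqrt(2)*w + 1)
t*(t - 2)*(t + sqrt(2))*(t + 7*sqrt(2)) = t^4 - 2*t^3 + 8*sqrt(2)*t^3 - 16*sqrt(2)*t^2 + 14*t^2 - 28*t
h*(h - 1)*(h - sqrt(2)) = h^3 - sqrt(2)*h^2 - h^2 + sqrt(2)*h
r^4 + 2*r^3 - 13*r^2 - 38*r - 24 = (r - 4)*(r + 1)*(r + 2)*(r + 3)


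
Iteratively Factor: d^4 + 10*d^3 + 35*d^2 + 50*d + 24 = (d + 1)*(d^3 + 9*d^2 + 26*d + 24) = (d + 1)*(d + 2)*(d^2 + 7*d + 12) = (d + 1)*(d + 2)*(d + 3)*(d + 4)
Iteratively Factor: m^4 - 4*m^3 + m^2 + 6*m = (m)*(m^3 - 4*m^2 + m + 6) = m*(m + 1)*(m^2 - 5*m + 6) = m*(m - 3)*(m + 1)*(m - 2)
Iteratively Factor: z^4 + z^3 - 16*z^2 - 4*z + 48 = (z - 3)*(z^3 + 4*z^2 - 4*z - 16) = (z - 3)*(z + 2)*(z^2 + 2*z - 8) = (z - 3)*(z - 2)*(z + 2)*(z + 4)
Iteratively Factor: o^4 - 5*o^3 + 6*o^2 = (o)*(o^3 - 5*o^2 + 6*o) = o*(o - 2)*(o^2 - 3*o) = o^2*(o - 2)*(o - 3)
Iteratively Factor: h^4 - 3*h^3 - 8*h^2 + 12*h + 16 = (h - 4)*(h^3 + h^2 - 4*h - 4) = (h - 4)*(h + 2)*(h^2 - h - 2) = (h - 4)*(h + 1)*(h + 2)*(h - 2)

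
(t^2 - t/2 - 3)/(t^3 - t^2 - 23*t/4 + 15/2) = 2*(2*t + 3)/(4*t^2 + 4*t - 15)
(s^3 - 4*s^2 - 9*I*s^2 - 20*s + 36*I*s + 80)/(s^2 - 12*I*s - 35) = (s^2 - 4*s*(1 + I) + 16*I)/(s - 7*I)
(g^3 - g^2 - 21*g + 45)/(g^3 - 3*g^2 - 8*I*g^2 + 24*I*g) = (g^2 + 2*g - 15)/(g*(g - 8*I))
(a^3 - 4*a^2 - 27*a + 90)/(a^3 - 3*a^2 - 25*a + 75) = (a - 6)/(a - 5)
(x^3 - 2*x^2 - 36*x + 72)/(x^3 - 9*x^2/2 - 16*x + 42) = 2*(x + 6)/(2*x + 7)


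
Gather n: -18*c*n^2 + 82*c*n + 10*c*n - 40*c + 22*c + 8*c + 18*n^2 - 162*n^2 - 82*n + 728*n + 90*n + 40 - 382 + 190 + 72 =-10*c + n^2*(-18*c - 144) + n*(92*c + 736) - 80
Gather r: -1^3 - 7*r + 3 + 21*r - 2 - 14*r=0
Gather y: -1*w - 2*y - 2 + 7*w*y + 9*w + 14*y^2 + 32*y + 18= 8*w + 14*y^2 + y*(7*w + 30) + 16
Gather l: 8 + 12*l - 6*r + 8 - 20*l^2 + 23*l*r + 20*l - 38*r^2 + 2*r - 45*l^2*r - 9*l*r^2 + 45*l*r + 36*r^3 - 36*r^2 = l^2*(-45*r - 20) + l*(-9*r^2 + 68*r + 32) + 36*r^3 - 74*r^2 - 4*r + 16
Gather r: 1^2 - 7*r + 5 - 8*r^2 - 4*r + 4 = -8*r^2 - 11*r + 10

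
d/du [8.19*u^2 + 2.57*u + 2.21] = 16.38*u + 2.57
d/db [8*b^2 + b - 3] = 16*b + 1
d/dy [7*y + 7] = 7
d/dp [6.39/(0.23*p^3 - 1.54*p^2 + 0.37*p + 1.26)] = (-4.4091*p^2 + 19.6812*p - 2.3643)/(0.23*p^3 - 1.54*p^2 + 0.37*p + 1.26)^2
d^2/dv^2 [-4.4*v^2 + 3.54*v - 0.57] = -8.80000000000000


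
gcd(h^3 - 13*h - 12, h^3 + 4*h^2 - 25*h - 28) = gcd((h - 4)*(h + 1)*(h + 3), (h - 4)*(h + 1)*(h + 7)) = h^2 - 3*h - 4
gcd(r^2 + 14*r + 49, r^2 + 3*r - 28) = r + 7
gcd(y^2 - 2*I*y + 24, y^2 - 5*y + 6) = 1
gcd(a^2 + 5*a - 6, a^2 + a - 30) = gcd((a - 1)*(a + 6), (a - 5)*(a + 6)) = a + 6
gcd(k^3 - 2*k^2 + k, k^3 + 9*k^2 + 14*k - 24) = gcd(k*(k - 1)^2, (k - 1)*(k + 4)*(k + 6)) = k - 1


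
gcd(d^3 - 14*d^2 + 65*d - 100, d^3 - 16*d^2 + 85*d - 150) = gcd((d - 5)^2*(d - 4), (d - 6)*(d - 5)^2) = d^2 - 10*d + 25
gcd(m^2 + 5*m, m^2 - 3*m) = m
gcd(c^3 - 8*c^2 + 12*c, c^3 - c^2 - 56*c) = c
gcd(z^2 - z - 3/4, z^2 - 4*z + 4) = 1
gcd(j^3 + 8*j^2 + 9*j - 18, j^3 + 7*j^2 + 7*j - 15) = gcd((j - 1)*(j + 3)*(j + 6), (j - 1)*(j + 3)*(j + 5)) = j^2 + 2*j - 3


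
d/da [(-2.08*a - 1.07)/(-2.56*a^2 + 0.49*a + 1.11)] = (5.3248*a^2 - 1.0192*a - (2.08*a + 1.07)*(5.12*a - 0.49) - 2.3088)/(-2.56*a^2 + 0.49*a + 1.11)^2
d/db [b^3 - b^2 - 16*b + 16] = 3*b^2 - 2*b - 16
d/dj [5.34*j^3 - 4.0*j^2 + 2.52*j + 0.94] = 16.02*j^2 - 8.0*j + 2.52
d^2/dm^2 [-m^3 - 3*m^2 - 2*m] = -6*m - 6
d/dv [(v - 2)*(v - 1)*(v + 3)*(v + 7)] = 4*v^3 + 21*v^2 - 14*v - 43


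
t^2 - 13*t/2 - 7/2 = (t - 7)*(t + 1/2)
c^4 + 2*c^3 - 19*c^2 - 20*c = c*(c - 4)*(c + 1)*(c + 5)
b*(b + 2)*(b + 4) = b^3 + 6*b^2 + 8*b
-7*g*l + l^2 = l*(-7*g + l)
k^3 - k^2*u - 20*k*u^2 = k*(k - 5*u)*(k + 4*u)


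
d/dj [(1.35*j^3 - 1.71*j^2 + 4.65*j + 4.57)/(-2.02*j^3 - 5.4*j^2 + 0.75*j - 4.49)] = (-10.7442*j^4 + 20.811*j^3 + 33.3372*j^2 + 64.7118*j - 24.306)/(4.0804*j^6 + 21.816*j^5 + 26.13*j^4 + 10.0396*j^3 + 49.0545*j^2 - 6.735*j + 20.1601)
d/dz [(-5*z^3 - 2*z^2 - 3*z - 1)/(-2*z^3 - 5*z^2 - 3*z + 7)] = (21*z^4 + 18*z^3 - 120*z^2 - 38*z - 24)/(4*z^6 + 20*z^5 + 37*z^4 + 2*z^3 - 61*z^2 - 42*z + 49)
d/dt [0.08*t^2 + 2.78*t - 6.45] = 0.16*t + 2.78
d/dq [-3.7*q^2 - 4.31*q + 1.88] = -7.4*q - 4.31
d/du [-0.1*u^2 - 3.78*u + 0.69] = -0.2*u - 3.78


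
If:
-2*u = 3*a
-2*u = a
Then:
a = 0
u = 0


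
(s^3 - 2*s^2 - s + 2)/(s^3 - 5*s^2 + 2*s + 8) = (s - 1)/(s - 4)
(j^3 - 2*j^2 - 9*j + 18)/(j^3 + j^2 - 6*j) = (j - 3)/j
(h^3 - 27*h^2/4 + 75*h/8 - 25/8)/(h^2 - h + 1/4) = (4*h^2 - 25*h + 25)/(2*(2*h - 1))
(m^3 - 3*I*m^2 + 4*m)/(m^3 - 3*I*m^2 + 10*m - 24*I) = m*(m + I)/(m^2 + I*m + 6)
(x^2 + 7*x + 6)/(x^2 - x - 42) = (x + 1)/(x - 7)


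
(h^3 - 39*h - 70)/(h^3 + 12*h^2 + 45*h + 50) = (h - 7)/(h + 5)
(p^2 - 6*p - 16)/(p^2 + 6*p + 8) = (p - 8)/(p + 4)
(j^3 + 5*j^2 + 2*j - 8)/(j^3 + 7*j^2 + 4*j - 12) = (j + 4)/(j + 6)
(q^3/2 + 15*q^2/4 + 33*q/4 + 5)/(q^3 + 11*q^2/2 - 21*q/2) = (2*q^3 + 15*q^2 + 33*q + 20)/(2*q*(2*q^2 + 11*q - 21))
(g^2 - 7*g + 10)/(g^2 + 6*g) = (g^2 - 7*g + 10)/(g*(g + 6))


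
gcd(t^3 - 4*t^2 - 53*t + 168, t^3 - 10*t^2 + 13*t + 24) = t^2 - 11*t + 24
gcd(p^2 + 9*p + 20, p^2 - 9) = 1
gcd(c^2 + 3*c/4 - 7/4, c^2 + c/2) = 1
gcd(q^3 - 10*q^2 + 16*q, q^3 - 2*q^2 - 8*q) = q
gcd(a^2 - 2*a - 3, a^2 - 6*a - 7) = a + 1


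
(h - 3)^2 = h^2 - 6*h + 9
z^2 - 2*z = z*(z - 2)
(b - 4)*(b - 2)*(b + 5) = b^3 - b^2 - 22*b + 40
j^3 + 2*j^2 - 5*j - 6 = (j - 2)*(j + 1)*(j + 3)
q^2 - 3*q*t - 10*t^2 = (q - 5*t)*(q + 2*t)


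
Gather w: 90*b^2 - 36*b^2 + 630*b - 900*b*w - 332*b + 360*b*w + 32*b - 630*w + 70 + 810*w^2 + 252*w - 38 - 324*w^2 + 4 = 54*b^2 + 330*b + 486*w^2 + w*(-540*b - 378) + 36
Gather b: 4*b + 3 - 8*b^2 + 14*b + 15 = -8*b^2 + 18*b + 18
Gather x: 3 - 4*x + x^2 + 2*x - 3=x^2 - 2*x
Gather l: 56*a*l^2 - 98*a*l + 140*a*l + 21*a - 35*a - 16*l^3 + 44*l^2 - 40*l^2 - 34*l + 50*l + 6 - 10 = -14*a - 16*l^3 + l^2*(56*a + 4) + l*(42*a + 16) - 4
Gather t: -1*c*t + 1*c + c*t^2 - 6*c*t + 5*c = c*t^2 - 7*c*t + 6*c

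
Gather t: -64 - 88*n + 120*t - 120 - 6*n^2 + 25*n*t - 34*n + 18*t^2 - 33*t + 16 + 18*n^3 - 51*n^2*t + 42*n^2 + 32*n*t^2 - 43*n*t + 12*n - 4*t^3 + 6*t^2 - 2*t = 18*n^3 + 36*n^2 - 110*n - 4*t^3 + t^2*(32*n + 24) + t*(-51*n^2 - 18*n + 85) - 168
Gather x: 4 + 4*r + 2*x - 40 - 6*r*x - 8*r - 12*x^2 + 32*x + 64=-4*r - 12*x^2 + x*(34 - 6*r) + 28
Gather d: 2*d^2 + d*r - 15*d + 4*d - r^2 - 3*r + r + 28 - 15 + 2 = 2*d^2 + d*(r - 11) - r^2 - 2*r + 15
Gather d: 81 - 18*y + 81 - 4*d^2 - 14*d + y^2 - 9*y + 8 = -4*d^2 - 14*d + y^2 - 27*y + 170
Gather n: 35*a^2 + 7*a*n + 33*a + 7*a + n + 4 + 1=35*a^2 + 40*a + n*(7*a + 1) + 5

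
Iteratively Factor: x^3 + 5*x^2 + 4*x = (x + 4)*(x^2 + x) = x*(x + 4)*(x + 1)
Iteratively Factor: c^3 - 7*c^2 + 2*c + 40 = (c + 2)*(c^2 - 9*c + 20) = (c - 4)*(c + 2)*(c - 5)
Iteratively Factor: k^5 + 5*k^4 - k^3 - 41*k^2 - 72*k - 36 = (k + 1)*(k^4 + 4*k^3 - 5*k^2 - 36*k - 36) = (k + 1)*(k + 2)*(k^3 + 2*k^2 - 9*k - 18) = (k + 1)*(k + 2)*(k + 3)*(k^2 - k - 6) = (k + 1)*(k + 2)^2*(k + 3)*(k - 3)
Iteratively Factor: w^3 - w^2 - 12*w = (w - 4)*(w^2 + 3*w) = w*(w - 4)*(w + 3)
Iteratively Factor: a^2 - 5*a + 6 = (a - 2)*(a - 3)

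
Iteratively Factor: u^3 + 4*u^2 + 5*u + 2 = (u + 1)*(u^2 + 3*u + 2) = (u + 1)^2*(u + 2)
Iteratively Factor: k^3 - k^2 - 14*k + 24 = (k - 2)*(k^2 + k - 12) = (k - 3)*(k - 2)*(k + 4)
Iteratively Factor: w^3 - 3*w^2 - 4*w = (w - 4)*(w^2 + w) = (w - 4)*(w + 1)*(w)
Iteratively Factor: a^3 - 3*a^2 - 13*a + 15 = (a + 3)*(a^2 - 6*a + 5) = (a - 1)*(a + 3)*(a - 5)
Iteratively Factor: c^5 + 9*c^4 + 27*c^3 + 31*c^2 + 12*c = (c + 1)*(c^4 + 8*c^3 + 19*c^2 + 12*c) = (c + 1)*(c + 4)*(c^3 + 4*c^2 + 3*c) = c*(c + 1)*(c + 4)*(c^2 + 4*c + 3) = c*(c + 1)^2*(c + 4)*(c + 3)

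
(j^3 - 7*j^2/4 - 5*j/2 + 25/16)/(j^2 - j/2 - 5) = (8*j^2 + 6*j - 5)/(8*(j + 2))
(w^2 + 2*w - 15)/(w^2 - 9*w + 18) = (w + 5)/(w - 6)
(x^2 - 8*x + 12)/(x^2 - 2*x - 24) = (x - 2)/(x + 4)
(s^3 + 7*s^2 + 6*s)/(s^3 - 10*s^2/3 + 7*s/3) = 3*(s^2 + 7*s + 6)/(3*s^2 - 10*s + 7)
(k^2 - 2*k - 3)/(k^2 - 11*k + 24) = (k + 1)/(k - 8)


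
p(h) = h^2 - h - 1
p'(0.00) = -1.00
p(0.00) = -1.00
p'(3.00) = 5.00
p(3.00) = 5.00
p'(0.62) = 0.24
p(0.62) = -1.24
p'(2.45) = 3.90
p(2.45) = 2.55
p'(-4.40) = -9.80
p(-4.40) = 22.76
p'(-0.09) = -1.18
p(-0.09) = -0.90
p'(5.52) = 10.04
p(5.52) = 23.95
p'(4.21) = 7.42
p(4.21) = 12.51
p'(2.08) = 3.16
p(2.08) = 1.25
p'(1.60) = 2.20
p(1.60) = -0.04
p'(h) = 2*h - 1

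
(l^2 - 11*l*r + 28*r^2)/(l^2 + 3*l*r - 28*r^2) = (l - 7*r)/(l + 7*r)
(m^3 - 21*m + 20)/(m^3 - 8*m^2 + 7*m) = (m^2 + m - 20)/(m*(m - 7))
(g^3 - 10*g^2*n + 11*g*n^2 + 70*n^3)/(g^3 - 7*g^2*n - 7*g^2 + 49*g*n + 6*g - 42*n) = (g^2 - 3*g*n - 10*n^2)/(g^2 - 7*g + 6)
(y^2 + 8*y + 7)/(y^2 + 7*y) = (y + 1)/y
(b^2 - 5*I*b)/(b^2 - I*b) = (b - 5*I)/(b - I)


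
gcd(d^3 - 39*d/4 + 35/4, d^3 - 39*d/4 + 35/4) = d^3 - 39*d/4 + 35/4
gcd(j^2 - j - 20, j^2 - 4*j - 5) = j - 5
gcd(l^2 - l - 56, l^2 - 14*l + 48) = l - 8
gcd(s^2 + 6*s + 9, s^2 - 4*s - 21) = s + 3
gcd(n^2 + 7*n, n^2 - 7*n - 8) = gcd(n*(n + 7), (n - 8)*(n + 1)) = 1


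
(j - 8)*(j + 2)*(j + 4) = j^3 - 2*j^2 - 40*j - 64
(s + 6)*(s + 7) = s^2 + 13*s + 42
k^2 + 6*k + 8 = (k + 2)*(k + 4)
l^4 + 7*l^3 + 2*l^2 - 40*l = l*(l - 2)*(l + 4)*(l + 5)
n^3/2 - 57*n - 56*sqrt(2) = (n/2 + sqrt(2)/2)*(n - 8*sqrt(2))*(n + 7*sqrt(2))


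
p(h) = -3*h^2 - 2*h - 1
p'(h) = -6*h - 2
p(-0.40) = -0.68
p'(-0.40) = 0.40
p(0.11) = -1.26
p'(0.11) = -2.66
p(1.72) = -13.32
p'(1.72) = -12.32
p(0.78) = -4.39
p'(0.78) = -6.68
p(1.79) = -14.19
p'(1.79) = -12.74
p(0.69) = -3.81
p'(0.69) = -6.14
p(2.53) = -25.26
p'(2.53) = -17.18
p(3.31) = -40.49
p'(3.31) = -21.86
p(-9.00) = -226.00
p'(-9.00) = 52.00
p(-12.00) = -409.00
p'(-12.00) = 70.00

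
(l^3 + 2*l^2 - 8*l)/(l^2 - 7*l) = (l^2 + 2*l - 8)/(l - 7)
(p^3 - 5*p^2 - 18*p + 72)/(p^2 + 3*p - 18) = (p^2 - 2*p - 24)/(p + 6)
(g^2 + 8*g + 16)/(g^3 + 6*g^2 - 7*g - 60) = (g + 4)/(g^2 + 2*g - 15)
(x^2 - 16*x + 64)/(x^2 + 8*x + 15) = (x^2 - 16*x + 64)/(x^2 + 8*x + 15)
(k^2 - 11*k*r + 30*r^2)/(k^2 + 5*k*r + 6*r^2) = (k^2 - 11*k*r + 30*r^2)/(k^2 + 5*k*r + 6*r^2)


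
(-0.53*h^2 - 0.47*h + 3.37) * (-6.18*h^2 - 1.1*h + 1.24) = 3.2754*h^4 + 3.4876*h^3 - 20.9668*h^2 - 4.2898*h + 4.1788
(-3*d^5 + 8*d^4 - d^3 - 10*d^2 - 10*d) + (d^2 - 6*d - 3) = -3*d^5 + 8*d^4 - d^3 - 9*d^2 - 16*d - 3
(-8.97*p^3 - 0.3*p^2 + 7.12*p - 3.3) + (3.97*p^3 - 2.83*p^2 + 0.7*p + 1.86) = -5.0*p^3 - 3.13*p^2 + 7.82*p - 1.44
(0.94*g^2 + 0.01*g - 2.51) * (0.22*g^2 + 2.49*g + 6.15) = 0.2068*g^4 + 2.3428*g^3 + 5.2537*g^2 - 6.1884*g - 15.4365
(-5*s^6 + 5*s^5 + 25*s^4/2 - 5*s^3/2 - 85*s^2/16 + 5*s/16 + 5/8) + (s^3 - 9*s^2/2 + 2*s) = -5*s^6 + 5*s^5 + 25*s^4/2 - 3*s^3/2 - 157*s^2/16 + 37*s/16 + 5/8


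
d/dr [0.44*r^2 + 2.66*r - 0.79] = 0.88*r + 2.66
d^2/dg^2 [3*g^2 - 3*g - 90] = 6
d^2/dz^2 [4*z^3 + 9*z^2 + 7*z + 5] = 24*z + 18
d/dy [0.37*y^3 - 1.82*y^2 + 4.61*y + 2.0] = 1.11*y^2 - 3.64*y + 4.61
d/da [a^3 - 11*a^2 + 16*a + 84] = 3*a^2 - 22*a + 16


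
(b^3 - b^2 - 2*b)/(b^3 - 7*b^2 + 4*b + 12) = b/(b - 6)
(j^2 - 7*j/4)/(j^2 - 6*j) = (j - 7/4)/(j - 6)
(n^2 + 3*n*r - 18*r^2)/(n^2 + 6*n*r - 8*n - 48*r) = (n - 3*r)/(n - 8)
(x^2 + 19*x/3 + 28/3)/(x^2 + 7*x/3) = (x + 4)/x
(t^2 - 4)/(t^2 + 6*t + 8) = (t - 2)/(t + 4)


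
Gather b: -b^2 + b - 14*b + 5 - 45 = -b^2 - 13*b - 40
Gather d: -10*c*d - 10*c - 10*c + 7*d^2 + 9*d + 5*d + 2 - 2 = -20*c + 7*d^2 + d*(14 - 10*c)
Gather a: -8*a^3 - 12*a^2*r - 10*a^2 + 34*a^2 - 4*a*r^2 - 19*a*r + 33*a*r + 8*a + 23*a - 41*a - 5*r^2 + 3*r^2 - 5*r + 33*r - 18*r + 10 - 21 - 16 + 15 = -8*a^3 + a^2*(24 - 12*r) + a*(-4*r^2 + 14*r - 10) - 2*r^2 + 10*r - 12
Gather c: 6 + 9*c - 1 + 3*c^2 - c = 3*c^2 + 8*c + 5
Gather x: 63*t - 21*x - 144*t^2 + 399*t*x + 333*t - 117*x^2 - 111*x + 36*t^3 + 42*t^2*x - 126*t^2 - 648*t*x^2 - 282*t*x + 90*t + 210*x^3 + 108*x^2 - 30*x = 36*t^3 - 270*t^2 + 486*t + 210*x^3 + x^2*(-648*t - 9) + x*(42*t^2 + 117*t - 162)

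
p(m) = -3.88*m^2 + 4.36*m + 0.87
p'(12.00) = -88.76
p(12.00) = -505.53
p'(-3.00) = 27.64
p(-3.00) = -47.13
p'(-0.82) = 10.72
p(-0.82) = -5.31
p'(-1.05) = 12.51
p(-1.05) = -7.99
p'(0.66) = -0.76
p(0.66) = 2.06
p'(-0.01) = 4.44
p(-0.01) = 0.83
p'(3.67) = -24.12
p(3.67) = -35.39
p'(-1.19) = 13.59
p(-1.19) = -9.81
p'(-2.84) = 26.40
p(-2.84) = -42.81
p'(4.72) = -32.27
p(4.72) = -64.99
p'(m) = 4.36 - 7.76*m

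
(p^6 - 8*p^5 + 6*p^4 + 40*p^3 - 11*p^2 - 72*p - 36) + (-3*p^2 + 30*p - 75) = p^6 - 8*p^5 + 6*p^4 + 40*p^3 - 14*p^2 - 42*p - 111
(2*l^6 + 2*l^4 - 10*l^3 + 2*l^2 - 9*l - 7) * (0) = 0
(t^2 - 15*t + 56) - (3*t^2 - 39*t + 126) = -2*t^2 + 24*t - 70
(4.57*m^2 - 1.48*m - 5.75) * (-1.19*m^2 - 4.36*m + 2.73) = -5.4383*m^4 - 18.164*m^3 + 25.7714*m^2 + 21.0296*m - 15.6975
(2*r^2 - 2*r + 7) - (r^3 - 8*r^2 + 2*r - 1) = -r^3 + 10*r^2 - 4*r + 8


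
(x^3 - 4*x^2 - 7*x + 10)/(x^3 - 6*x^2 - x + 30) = (x - 1)/(x - 3)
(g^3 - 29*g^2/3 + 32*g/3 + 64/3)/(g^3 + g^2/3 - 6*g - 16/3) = (g - 8)/(g + 2)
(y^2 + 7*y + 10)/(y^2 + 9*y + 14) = (y + 5)/(y + 7)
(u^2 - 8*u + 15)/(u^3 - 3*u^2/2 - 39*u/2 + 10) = 2*(u - 3)/(2*u^2 + 7*u - 4)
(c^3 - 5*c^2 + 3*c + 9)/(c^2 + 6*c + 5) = (c^2 - 6*c + 9)/(c + 5)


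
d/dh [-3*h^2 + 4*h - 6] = 4 - 6*h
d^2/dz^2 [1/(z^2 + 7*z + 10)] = 2*(-z^2 - 7*z + (2*z + 7)^2 - 10)/(z^2 + 7*z + 10)^3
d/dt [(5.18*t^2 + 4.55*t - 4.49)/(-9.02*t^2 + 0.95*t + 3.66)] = (45.962*t^2 - 43.082*t + 20.9185)/(81.3604*t^4 - 17.138*t^3 - 65.1239*t^2 + 6.954*t + 13.3956)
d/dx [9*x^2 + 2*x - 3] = 18*x + 2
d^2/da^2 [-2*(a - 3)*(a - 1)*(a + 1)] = 12 - 12*a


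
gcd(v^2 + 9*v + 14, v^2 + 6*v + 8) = v + 2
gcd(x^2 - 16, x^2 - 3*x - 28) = x + 4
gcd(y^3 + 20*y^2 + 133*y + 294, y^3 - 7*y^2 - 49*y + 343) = y + 7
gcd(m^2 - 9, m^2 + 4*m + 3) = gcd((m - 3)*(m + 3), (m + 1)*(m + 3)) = m + 3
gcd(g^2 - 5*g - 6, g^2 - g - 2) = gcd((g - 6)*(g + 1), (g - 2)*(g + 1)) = g + 1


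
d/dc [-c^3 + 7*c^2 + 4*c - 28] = -3*c^2 + 14*c + 4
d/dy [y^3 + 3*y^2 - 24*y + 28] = 3*y^2 + 6*y - 24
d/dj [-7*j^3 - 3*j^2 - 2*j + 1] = -21*j^2 - 6*j - 2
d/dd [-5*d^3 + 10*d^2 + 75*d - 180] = -15*d^2 + 20*d + 75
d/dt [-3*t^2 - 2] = -6*t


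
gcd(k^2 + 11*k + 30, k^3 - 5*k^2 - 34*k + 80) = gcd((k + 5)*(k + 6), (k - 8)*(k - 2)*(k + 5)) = k + 5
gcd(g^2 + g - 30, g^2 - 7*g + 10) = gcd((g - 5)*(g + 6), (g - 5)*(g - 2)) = g - 5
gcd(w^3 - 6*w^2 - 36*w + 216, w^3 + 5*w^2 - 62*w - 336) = w + 6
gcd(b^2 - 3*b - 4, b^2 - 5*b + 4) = b - 4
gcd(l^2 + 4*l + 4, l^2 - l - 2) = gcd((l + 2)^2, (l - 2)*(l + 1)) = 1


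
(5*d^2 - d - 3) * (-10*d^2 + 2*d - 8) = -50*d^4 + 20*d^3 - 12*d^2 + 2*d + 24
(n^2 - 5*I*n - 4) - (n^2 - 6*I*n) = I*n - 4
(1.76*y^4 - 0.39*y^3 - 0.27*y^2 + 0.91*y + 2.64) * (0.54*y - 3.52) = 0.9504*y^5 - 6.4058*y^4 + 1.227*y^3 + 1.4418*y^2 - 1.7776*y - 9.2928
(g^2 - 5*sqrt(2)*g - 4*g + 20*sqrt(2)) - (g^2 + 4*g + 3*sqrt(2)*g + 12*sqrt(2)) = -8*sqrt(2)*g - 8*g + 8*sqrt(2)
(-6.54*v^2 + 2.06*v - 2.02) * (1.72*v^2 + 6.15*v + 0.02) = -11.2488*v^4 - 36.6778*v^3 + 9.0638*v^2 - 12.3818*v - 0.0404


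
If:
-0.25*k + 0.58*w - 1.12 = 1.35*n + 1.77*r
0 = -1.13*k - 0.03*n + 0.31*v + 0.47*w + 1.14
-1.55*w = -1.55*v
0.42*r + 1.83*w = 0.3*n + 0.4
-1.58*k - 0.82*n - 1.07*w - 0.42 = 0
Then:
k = 0.89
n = -1.92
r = 0.63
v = -0.24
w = -0.24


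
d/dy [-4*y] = -4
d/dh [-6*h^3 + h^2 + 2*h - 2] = -18*h^2 + 2*h + 2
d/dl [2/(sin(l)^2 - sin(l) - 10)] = 2*(1 - 2*sin(l))*cos(l)/(sin(l) + cos(l)^2 + 9)^2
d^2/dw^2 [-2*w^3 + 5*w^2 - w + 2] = 10 - 12*w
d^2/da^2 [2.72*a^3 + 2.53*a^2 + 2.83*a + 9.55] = 16.32*a + 5.06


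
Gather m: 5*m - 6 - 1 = 5*m - 7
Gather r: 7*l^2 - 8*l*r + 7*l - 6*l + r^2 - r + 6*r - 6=7*l^2 + l + r^2 + r*(5 - 8*l) - 6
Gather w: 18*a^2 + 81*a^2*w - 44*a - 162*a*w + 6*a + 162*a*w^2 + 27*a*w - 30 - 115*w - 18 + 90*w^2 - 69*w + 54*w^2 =18*a^2 - 38*a + w^2*(162*a + 144) + w*(81*a^2 - 135*a - 184) - 48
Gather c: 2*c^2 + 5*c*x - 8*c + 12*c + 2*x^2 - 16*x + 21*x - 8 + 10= 2*c^2 + c*(5*x + 4) + 2*x^2 + 5*x + 2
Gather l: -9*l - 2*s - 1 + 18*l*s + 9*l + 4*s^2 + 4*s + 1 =18*l*s + 4*s^2 + 2*s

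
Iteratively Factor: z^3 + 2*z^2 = (z)*(z^2 + 2*z) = z^2*(z + 2)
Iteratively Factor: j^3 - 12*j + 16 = (j - 2)*(j^2 + 2*j - 8) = (j - 2)*(j + 4)*(j - 2)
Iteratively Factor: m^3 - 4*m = (m)*(m^2 - 4) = m*(m + 2)*(m - 2)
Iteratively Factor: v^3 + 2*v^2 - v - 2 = (v + 1)*(v^2 + v - 2) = (v + 1)*(v + 2)*(v - 1)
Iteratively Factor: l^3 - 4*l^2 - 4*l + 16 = (l - 4)*(l^2 - 4) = (l - 4)*(l + 2)*(l - 2)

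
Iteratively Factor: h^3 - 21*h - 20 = (h + 1)*(h^2 - h - 20) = (h - 5)*(h + 1)*(h + 4)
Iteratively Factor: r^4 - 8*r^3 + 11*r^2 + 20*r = (r + 1)*(r^3 - 9*r^2 + 20*r) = (r - 5)*(r + 1)*(r^2 - 4*r) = r*(r - 5)*(r + 1)*(r - 4)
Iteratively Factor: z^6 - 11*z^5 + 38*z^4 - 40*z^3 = (z)*(z^5 - 11*z^4 + 38*z^3 - 40*z^2) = z*(z - 2)*(z^4 - 9*z^3 + 20*z^2) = z^2*(z - 2)*(z^3 - 9*z^2 + 20*z) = z^2*(z - 4)*(z - 2)*(z^2 - 5*z) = z^2*(z - 5)*(z - 4)*(z - 2)*(z)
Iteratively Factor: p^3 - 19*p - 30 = (p + 2)*(p^2 - 2*p - 15) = (p - 5)*(p + 2)*(p + 3)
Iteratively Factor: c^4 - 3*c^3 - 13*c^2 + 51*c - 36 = (c - 1)*(c^3 - 2*c^2 - 15*c + 36) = (c - 1)*(c + 4)*(c^2 - 6*c + 9) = (c - 3)*(c - 1)*(c + 4)*(c - 3)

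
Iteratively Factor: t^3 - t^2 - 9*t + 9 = (t - 3)*(t^2 + 2*t - 3) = (t - 3)*(t - 1)*(t + 3)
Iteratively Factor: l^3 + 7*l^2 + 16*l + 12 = (l + 2)*(l^2 + 5*l + 6) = (l + 2)*(l + 3)*(l + 2)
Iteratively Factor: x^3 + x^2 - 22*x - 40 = (x - 5)*(x^2 + 6*x + 8) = (x - 5)*(x + 2)*(x + 4)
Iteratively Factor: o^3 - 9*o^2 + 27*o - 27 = (o - 3)*(o^2 - 6*o + 9) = (o - 3)^2*(o - 3)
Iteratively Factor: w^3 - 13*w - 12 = (w + 3)*(w^2 - 3*w - 4) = (w - 4)*(w + 3)*(w + 1)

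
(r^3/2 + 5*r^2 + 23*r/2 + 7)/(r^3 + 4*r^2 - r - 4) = (r^2 + 9*r + 14)/(2*(r^2 + 3*r - 4))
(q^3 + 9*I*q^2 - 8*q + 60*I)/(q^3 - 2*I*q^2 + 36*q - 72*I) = (q + 5*I)/(q - 6*I)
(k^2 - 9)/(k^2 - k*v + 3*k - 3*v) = (3 - k)/(-k + v)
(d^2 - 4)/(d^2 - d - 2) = (d + 2)/(d + 1)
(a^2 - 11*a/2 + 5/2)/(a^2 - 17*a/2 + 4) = (a - 5)/(a - 8)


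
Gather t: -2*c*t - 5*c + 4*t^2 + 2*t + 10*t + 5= -5*c + 4*t^2 + t*(12 - 2*c) + 5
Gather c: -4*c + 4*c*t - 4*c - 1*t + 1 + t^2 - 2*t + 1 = c*(4*t - 8) + t^2 - 3*t + 2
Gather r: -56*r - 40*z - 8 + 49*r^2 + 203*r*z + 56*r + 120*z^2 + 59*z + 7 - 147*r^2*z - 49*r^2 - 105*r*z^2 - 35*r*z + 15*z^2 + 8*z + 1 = -147*r^2*z + r*(-105*z^2 + 168*z) + 135*z^2 + 27*z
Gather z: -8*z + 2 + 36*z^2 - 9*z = 36*z^2 - 17*z + 2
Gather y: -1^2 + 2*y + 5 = 2*y + 4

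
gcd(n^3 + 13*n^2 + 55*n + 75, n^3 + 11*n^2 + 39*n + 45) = n^2 + 8*n + 15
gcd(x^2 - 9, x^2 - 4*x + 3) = x - 3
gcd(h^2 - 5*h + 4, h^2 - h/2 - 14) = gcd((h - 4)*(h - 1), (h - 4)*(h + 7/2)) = h - 4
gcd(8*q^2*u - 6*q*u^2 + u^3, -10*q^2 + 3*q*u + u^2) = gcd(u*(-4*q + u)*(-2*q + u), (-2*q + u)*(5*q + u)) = 2*q - u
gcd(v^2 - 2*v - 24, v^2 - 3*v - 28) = v + 4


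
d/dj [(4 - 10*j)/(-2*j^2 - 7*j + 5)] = 2*(-10*j^2 + 8*j - 11)/(4*j^4 + 28*j^3 + 29*j^2 - 70*j + 25)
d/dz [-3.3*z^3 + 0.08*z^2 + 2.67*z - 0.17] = -9.9*z^2 + 0.16*z + 2.67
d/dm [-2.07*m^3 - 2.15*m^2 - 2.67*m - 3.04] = -6.21*m^2 - 4.3*m - 2.67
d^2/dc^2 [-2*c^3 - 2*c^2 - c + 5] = -12*c - 4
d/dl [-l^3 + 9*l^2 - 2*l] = -3*l^2 + 18*l - 2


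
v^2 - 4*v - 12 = (v - 6)*(v + 2)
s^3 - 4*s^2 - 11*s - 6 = (s - 6)*(s + 1)^2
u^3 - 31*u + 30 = (u - 5)*(u - 1)*(u + 6)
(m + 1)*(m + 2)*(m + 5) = m^3 + 8*m^2 + 17*m + 10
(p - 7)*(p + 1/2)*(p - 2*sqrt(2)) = p^3 - 13*p^2/2 - 2*sqrt(2)*p^2 - 7*p/2 + 13*sqrt(2)*p + 7*sqrt(2)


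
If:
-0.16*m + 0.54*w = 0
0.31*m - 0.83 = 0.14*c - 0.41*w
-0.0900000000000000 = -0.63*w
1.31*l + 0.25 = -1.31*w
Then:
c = -4.44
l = -0.33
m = 0.48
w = 0.14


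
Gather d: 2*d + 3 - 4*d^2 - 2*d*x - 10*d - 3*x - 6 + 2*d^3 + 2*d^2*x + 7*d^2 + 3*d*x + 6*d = 2*d^3 + d^2*(2*x + 3) + d*(x - 2) - 3*x - 3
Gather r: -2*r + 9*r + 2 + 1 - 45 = 7*r - 42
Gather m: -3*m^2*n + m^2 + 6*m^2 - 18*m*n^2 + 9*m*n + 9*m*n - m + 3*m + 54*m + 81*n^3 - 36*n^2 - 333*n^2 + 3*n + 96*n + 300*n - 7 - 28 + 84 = m^2*(7 - 3*n) + m*(-18*n^2 + 18*n + 56) + 81*n^3 - 369*n^2 + 399*n + 49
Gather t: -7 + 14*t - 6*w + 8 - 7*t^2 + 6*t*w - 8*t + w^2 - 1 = -7*t^2 + t*(6*w + 6) + w^2 - 6*w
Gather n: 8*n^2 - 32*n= 8*n^2 - 32*n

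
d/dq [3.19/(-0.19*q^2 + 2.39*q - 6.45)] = (1.2122*q - 7.6241)/(0.19*q^2 - 2.39*q + 6.45)^2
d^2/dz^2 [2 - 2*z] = 0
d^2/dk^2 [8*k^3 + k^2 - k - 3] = 48*k + 2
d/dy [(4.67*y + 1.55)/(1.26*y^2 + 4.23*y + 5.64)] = (-5.8842*y^2 - 3.906*y + 19.7823)/(1.5876*y^4 + 10.6596*y^3 + 32.1057*y^2 + 47.7144*y + 31.8096)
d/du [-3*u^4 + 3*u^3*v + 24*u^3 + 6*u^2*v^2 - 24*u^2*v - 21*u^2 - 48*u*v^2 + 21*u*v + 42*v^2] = -12*u^3 + 9*u^2*v + 72*u^2 + 12*u*v^2 - 48*u*v - 42*u - 48*v^2 + 21*v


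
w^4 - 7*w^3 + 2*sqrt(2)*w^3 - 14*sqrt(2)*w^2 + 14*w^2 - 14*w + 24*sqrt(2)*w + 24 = (w - 4)*(w - 3)*(w + sqrt(2))^2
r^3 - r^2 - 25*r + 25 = (r - 5)*(r - 1)*(r + 5)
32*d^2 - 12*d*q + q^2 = (-8*d + q)*(-4*d + q)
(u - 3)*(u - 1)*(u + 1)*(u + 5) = u^4 + 2*u^3 - 16*u^2 - 2*u + 15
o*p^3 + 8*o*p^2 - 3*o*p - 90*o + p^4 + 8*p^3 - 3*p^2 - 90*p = (o + p)*(p - 3)*(p + 5)*(p + 6)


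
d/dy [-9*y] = -9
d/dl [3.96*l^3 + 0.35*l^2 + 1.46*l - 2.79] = 11.88*l^2 + 0.7*l + 1.46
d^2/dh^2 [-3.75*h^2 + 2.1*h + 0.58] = -7.50000000000000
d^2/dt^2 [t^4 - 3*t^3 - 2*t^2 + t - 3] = 12*t^2 - 18*t - 4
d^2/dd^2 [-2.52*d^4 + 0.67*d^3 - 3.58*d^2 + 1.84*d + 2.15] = -30.24*d^2 + 4.02*d - 7.16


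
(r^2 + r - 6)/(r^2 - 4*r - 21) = (r - 2)/(r - 7)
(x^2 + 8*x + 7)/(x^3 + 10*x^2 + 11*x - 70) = (x + 1)/(x^2 + 3*x - 10)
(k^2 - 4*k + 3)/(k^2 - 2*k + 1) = (k - 3)/(k - 1)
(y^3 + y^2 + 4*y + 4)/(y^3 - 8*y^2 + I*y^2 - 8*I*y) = (y^3 + y^2 + 4*y + 4)/(y*(y^2 + y*(-8 + I) - 8*I))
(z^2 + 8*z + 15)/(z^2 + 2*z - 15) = (z + 3)/(z - 3)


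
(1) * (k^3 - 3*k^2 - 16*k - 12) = k^3 - 3*k^2 - 16*k - 12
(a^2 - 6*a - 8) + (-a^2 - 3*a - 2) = -9*a - 10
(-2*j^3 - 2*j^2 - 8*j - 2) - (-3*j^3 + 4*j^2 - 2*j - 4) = j^3 - 6*j^2 - 6*j + 2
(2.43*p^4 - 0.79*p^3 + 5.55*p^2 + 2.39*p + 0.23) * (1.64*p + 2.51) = 3.9852*p^5 + 4.8037*p^4 + 7.1191*p^3 + 17.8501*p^2 + 6.3761*p + 0.5773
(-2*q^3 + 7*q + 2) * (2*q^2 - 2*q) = -4*q^5 + 4*q^4 + 14*q^3 - 10*q^2 - 4*q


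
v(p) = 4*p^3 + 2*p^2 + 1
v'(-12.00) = 1680.00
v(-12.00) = -6623.00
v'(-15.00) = 2640.00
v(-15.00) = -13049.00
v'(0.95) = 14.63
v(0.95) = 6.23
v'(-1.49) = 20.68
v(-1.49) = -7.79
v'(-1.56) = 22.96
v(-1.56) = -9.32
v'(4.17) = 225.35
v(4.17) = 325.82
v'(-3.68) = 147.79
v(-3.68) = -171.26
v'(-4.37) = 211.68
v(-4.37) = -294.62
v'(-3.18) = 108.63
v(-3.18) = -107.40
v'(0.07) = 0.34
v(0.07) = 1.01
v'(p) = 12*p^2 + 4*p = 4*p*(3*p + 1)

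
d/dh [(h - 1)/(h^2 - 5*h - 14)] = (h^2 - 5*h - (h - 1)*(2*h - 5) - 14)/(-h^2 + 5*h + 14)^2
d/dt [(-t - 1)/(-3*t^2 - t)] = (t*(3*t + 1) - (t + 1)*(6*t + 1))/(t^2*(3*t + 1)^2)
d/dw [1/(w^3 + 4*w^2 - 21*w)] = (-3*w^2 - 8*w + 21)/(w^2*(w^2 + 4*w - 21)^2)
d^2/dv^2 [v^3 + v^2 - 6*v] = 6*v + 2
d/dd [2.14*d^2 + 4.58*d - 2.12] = 4.28*d + 4.58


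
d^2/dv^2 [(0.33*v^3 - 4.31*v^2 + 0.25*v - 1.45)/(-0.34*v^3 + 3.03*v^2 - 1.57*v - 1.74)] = (1.11022302462516e-16*v^7 + 0.31654*v^6 + 0.883523999999994*v^5 - 7.90459200000004*v^4 - 28.021618*v^3 + 217.222818*v^2 - 60.436638*v + 49.901402)/(0.039304*v^9 - 1.050804*v^8 + 9.908994*v^7 - 36.919179*v^6 + 35.000949*v^5 + 31.091229*v^4 - 42.706079*v^3 - 14.654106*v^2 + 14.259996*v + 5.268024)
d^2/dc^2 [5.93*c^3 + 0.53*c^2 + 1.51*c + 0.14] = 35.58*c + 1.06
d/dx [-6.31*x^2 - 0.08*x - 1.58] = -12.62*x - 0.08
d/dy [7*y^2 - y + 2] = 14*y - 1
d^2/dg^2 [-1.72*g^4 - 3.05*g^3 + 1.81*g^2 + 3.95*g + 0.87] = -20.64*g^2 - 18.3*g + 3.62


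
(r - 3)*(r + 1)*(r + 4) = r^3 + 2*r^2 - 11*r - 12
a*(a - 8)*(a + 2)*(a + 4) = a^4 - 2*a^3 - 40*a^2 - 64*a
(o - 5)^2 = o^2 - 10*o + 25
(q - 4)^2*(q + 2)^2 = q^4 - 4*q^3 - 12*q^2 + 32*q + 64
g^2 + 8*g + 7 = (g + 1)*(g + 7)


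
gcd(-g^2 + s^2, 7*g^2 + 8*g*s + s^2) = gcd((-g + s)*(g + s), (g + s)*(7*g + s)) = g + s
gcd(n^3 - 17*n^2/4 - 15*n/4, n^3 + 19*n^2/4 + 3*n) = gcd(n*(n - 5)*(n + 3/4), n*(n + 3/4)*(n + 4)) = n^2 + 3*n/4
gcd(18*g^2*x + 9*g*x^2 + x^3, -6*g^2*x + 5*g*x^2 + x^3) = 6*g*x + x^2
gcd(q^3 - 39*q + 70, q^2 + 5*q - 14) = q^2 + 5*q - 14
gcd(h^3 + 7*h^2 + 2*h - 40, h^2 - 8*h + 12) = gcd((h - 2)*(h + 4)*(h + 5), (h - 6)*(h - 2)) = h - 2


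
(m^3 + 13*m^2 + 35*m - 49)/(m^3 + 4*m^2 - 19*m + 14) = (m + 7)/(m - 2)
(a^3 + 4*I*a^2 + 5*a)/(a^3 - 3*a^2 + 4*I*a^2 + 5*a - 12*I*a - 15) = a/(a - 3)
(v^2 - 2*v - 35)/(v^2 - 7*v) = (v + 5)/v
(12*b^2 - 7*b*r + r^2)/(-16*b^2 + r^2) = (-3*b + r)/(4*b + r)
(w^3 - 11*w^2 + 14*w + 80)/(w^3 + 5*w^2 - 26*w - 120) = (w^2 - 6*w - 16)/(w^2 + 10*w + 24)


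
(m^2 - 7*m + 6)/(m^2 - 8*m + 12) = (m - 1)/(m - 2)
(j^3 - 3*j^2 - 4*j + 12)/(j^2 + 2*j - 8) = (j^2 - j - 6)/(j + 4)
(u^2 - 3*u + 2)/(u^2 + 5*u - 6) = (u - 2)/(u + 6)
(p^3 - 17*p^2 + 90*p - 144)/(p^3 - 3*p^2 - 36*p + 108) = (p - 8)/(p + 6)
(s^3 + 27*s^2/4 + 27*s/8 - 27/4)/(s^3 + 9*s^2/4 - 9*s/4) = (s^2 + 15*s/2 + 9)/(s*(s + 3))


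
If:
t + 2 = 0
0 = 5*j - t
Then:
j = -2/5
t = -2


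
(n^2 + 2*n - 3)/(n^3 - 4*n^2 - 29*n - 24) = (n - 1)/(n^2 - 7*n - 8)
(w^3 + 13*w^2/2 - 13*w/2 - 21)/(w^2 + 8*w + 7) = (w^2 - w/2 - 3)/(w + 1)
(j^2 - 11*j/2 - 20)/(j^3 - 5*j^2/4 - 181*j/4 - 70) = 2*(2*j + 5)/(4*j^2 + 27*j + 35)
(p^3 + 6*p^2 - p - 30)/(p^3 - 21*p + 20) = (p^2 + p - 6)/(p^2 - 5*p + 4)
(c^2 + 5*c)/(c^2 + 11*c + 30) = c/(c + 6)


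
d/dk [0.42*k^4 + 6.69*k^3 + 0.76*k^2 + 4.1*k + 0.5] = 1.68*k^3 + 20.07*k^2 + 1.52*k + 4.1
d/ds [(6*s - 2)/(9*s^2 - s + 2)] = 2*(-27*s^2 + 18*s + 5)/(81*s^4 - 18*s^3 + 37*s^2 - 4*s + 4)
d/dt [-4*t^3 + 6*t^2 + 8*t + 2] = -12*t^2 + 12*t + 8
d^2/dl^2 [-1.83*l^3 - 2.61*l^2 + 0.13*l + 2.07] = -10.98*l - 5.22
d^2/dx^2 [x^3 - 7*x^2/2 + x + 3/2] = 6*x - 7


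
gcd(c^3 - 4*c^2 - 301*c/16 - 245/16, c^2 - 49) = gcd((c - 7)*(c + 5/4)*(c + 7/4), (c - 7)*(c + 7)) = c - 7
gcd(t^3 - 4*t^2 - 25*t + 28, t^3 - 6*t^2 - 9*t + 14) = t^2 - 8*t + 7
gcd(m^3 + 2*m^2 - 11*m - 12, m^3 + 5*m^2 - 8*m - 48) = m^2 + m - 12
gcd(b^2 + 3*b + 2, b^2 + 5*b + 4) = b + 1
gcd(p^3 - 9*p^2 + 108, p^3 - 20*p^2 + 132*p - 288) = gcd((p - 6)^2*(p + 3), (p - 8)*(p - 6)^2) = p^2 - 12*p + 36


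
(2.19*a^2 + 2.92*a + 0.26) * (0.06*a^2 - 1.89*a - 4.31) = 0.1314*a^4 - 3.9639*a^3 - 14.9421*a^2 - 13.0766*a - 1.1206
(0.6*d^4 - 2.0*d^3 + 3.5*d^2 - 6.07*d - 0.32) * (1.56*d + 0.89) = 0.936*d^5 - 2.586*d^4 + 3.68*d^3 - 6.3542*d^2 - 5.9015*d - 0.2848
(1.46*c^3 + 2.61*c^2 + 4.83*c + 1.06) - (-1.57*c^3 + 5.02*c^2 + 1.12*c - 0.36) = 3.03*c^3 - 2.41*c^2 + 3.71*c + 1.42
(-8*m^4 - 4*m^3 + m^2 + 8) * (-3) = 24*m^4 + 12*m^3 - 3*m^2 - 24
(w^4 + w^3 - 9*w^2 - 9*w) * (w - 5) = w^5 - 4*w^4 - 14*w^3 + 36*w^2 + 45*w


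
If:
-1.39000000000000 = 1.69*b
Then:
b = -0.82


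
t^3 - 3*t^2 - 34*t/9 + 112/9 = (t - 8/3)*(t - 7/3)*(t + 2)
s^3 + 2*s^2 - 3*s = s*(s - 1)*(s + 3)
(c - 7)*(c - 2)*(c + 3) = c^3 - 6*c^2 - 13*c + 42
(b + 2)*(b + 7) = b^2 + 9*b + 14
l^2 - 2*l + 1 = (l - 1)^2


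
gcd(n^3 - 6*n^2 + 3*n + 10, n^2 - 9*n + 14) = n - 2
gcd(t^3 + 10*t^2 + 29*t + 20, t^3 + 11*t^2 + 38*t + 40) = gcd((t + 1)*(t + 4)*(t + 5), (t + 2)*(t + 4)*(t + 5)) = t^2 + 9*t + 20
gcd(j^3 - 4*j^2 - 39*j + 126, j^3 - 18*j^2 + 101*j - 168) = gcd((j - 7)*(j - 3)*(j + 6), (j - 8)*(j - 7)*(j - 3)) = j^2 - 10*j + 21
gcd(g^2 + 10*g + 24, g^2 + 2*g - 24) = g + 6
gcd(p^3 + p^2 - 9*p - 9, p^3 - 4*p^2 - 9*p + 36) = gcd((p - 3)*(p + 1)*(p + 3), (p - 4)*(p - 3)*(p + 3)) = p^2 - 9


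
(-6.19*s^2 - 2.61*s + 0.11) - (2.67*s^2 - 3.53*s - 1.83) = -8.86*s^2 + 0.92*s + 1.94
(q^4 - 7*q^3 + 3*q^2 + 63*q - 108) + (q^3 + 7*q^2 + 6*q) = q^4 - 6*q^3 + 10*q^2 + 69*q - 108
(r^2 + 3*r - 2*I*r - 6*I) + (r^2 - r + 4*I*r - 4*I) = 2*r^2 + 2*r + 2*I*r - 10*I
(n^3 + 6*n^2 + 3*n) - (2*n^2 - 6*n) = n^3 + 4*n^2 + 9*n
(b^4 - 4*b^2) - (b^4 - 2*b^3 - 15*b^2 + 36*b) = 2*b^3 + 11*b^2 - 36*b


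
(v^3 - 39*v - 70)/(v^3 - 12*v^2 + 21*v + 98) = (v + 5)/(v - 7)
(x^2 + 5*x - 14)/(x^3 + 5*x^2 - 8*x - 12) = (x + 7)/(x^2 + 7*x + 6)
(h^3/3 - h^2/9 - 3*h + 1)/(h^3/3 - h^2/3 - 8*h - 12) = (h^2 - 10*h/3 + 1)/(h^2 - 4*h - 12)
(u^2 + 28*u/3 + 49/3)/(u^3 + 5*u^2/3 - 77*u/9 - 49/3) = 3*(u + 7)/(3*u^2 - 2*u - 21)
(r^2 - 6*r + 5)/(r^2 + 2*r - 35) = (r - 1)/(r + 7)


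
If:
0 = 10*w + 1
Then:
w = -1/10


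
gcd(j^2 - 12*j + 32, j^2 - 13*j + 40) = j - 8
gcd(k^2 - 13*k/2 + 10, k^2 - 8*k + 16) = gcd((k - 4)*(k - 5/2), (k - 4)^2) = k - 4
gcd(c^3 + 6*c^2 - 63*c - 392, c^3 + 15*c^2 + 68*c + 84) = c + 7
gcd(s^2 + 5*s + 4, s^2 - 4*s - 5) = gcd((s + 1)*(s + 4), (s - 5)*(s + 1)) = s + 1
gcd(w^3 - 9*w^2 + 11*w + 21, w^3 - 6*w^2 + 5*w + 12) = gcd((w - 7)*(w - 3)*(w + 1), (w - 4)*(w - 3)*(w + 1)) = w^2 - 2*w - 3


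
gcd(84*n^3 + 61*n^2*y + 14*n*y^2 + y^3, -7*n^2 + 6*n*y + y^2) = 7*n + y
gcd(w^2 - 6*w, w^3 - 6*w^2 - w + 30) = 1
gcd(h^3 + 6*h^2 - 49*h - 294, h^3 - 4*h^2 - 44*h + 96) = h + 6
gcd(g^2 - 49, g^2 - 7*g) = g - 7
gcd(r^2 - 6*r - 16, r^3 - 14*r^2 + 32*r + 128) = r^2 - 6*r - 16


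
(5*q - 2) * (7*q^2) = 35*q^3 - 14*q^2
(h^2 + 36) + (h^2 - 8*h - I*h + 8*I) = 2*h^2 - 8*h - I*h + 36 + 8*I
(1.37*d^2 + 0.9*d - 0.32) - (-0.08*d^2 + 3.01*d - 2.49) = 1.45*d^2 - 2.11*d + 2.17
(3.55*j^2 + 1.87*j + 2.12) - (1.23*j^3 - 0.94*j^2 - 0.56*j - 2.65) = -1.23*j^3 + 4.49*j^2 + 2.43*j + 4.77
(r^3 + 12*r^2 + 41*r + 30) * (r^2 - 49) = r^5 + 12*r^4 - 8*r^3 - 558*r^2 - 2009*r - 1470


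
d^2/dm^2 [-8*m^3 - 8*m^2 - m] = -48*m - 16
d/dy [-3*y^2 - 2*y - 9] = -6*y - 2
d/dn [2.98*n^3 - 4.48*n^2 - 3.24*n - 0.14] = 8.94*n^2 - 8.96*n - 3.24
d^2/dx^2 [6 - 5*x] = 0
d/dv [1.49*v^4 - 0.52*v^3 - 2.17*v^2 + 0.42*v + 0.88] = 5.96*v^3 - 1.56*v^2 - 4.34*v + 0.42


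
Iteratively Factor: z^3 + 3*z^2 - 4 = (z + 2)*(z^2 + z - 2) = (z + 2)^2*(z - 1)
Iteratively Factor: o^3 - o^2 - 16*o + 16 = (o + 4)*(o^2 - 5*o + 4) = (o - 1)*(o + 4)*(o - 4)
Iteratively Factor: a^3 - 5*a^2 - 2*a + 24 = (a - 4)*(a^2 - a - 6) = (a - 4)*(a - 3)*(a + 2)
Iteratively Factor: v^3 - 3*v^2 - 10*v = (v + 2)*(v^2 - 5*v) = v*(v + 2)*(v - 5)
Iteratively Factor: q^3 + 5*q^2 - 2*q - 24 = (q - 2)*(q^2 + 7*q + 12) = (q - 2)*(q + 3)*(q + 4)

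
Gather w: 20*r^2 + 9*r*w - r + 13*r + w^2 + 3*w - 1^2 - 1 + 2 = 20*r^2 + 12*r + w^2 + w*(9*r + 3)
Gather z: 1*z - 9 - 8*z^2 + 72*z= -8*z^2 + 73*z - 9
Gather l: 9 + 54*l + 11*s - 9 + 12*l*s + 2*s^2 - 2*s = l*(12*s + 54) + 2*s^2 + 9*s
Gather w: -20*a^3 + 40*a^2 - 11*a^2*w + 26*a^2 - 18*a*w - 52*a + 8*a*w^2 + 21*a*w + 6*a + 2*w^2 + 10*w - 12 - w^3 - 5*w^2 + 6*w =-20*a^3 + 66*a^2 - 46*a - w^3 + w^2*(8*a - 3) + w*(-11*a^2 + 3*a + 16) - 12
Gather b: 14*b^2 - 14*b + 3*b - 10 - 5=14*b^2 - 11*b - 15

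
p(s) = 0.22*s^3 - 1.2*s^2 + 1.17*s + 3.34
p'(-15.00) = 185.67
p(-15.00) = -1026.71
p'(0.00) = 1.17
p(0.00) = 3.34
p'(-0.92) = 3.94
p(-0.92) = 1.08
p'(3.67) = 1.25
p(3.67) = 2.35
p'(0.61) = -0.05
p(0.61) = 3.66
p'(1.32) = -0.85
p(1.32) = 3.30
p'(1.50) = -0.94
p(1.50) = 3.14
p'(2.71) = -0.49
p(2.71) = 2.08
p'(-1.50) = 6.26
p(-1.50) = -1.86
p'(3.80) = 1.58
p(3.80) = 2.53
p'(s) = 0.66*s^2 - 2.4*s + 1.17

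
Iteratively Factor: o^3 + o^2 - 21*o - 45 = (o - 5)*(o^2 + 6*o + 9) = (o - 5)*(o + 3)*(o + 3)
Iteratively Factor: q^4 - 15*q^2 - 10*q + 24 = (q + 3)*(q^3 - 3*q^2 - 6*q + 8) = (q - 1)*(q + 3)*(q^2 - 2*q - 8) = (q - 4)*(q - 1)*(q + 3)*(q + 2)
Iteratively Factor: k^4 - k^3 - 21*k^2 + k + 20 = (k + 1)*(k^3 - 2*k^2 - 19*k + 20) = (k - 1)*(k + 1)*(k^2 - k - 20) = (k - 1)*(k + 1)*(k + 4)*(k - 5)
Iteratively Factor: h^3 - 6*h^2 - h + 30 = (h - 5)*(h^2 - h - 6) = (h - 5)*(h + 2)*(h - 3)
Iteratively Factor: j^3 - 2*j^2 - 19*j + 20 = (j - 1)*(j^2 - j - 20) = (j - 5)*(j - 1)*(j + 4)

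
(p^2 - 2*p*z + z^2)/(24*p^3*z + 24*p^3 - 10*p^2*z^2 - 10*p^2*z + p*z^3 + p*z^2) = (p^2 - 2*p*z + z^2)/(p*(24*p^2*z + 24*p^2 - 10*p*z^2 - 10*p*z + z^3 + z^2))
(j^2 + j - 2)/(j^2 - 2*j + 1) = (j + 2)/(j - 1)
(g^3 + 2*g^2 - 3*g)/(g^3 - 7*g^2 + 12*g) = (g^2 + 2*g - 3)/(g^2 - 7*g + 12)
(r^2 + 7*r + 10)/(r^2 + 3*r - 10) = (r + 2)/(r - 2)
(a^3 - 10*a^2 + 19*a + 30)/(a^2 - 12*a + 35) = (a^2 - 5*a - 6)/(a - 7)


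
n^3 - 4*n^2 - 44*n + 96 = (n - 8)*(n - 2)*(n + 6)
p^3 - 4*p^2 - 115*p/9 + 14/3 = (p - 6)*(p - 1/3)*(p + 7/3)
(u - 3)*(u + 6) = u^2 + 3*u - 18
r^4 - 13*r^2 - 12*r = r*(r - 4)*(r + 1)*(r + 3)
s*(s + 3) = s^2 + 3*s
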